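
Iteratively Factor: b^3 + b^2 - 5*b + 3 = (b + 3)*(b^2 - 2*b + 1) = (b - 1)*(b + 3)*(b - 1)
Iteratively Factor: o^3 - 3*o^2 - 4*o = (o)*(o^2 - 3*o - 4) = o*(o - 4)*(o + 1)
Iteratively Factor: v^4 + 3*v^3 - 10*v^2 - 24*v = (v - 3)*(v^3 + 6*v^2 + 8*v) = v*(v - 3)*(v^2 + 6*v + 8) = v*(v - 3)*(v + 4)*(v + 2)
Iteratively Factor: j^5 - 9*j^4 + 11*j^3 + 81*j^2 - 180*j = (j + 3)*(j^4 - 12*j^3 + 47*j^2 - 60*j) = (j - 4)*(j + 3)*(j^3 - 8*j^2 + 15*j) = (j - 5)*(j - 4)*(j + 3)*(j^2 - 3*j) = j*(j - 5)*(j - 4)*(j + 3)*(j - 3)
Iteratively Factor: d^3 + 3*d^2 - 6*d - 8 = (d - 2)*(d^2 + 5*d + 4) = (d - 2)*(d + 1)*(d + 4)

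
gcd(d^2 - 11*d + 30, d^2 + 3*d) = 1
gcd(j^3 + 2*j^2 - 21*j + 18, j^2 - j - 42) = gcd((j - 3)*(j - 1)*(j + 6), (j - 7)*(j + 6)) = j + 6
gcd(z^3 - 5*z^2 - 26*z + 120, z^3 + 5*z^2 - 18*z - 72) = z - 4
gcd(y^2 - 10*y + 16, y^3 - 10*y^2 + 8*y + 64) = y - 8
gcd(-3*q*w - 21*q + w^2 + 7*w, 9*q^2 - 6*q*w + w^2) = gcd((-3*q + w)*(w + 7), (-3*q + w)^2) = 3*q - w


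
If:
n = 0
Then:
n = 0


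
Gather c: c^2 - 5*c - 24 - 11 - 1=c^2 - 5*c - 36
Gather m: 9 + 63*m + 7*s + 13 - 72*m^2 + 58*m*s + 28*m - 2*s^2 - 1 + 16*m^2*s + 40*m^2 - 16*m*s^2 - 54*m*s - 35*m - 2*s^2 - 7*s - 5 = m^2*(16*s - 32) + m*(-16*s^2 + 4*s + 56) - 4*s^2 + 16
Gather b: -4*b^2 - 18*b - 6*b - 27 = -4*b^2 - 24*b - 27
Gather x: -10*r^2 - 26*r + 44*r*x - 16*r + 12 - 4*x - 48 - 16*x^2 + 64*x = -10*r^2 - 42*r - 16*x^2 + x*(44*r + 60) - 36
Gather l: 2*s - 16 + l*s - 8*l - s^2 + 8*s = l*(s - 8) - s^2 + 10*s - 16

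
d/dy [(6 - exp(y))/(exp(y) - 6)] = 0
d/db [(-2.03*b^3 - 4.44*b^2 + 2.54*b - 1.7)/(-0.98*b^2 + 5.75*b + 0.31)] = (1.9894*b^4 - 23.345*b^3 - 24.9287*b^2 - 6.0848*b + 10.5624)/(0.9604*b^4 - 11.27*b^3 + 32.4549*b^2 + 3.565*b + 0.0961)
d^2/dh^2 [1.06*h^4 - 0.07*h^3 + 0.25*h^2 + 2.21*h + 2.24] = 12.72*h^2 - 0.42*h + 0.5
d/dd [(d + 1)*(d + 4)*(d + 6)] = 3*d^2 + 22*d + 34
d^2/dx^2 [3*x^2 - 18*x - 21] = 6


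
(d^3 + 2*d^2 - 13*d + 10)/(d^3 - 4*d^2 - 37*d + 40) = (d - 2)/(d - 8)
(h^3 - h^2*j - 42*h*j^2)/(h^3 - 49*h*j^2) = (h + 6*j)/(h + 7*j)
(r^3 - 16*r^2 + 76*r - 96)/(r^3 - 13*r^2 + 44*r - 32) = (r^2 - 8*r + 12)/(r^2 - 5*r + 4)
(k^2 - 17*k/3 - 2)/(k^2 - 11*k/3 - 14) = (3*k + 1)/(3*k + 7)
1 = 1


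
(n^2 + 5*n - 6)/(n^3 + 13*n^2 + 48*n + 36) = (n - 1)/(n^2 + 7*n + 6)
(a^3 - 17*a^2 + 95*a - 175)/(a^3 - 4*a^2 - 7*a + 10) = (a^2 - 12*a + 35)/(a^2 + a - 2)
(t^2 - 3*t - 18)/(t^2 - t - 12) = (t - 6)/(t - 4)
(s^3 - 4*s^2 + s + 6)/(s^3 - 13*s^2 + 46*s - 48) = (s + 1)/(s - 8)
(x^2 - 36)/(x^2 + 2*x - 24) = (x - 6)/(x - 4)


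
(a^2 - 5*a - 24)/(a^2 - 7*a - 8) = (a + 3)/(a + 1)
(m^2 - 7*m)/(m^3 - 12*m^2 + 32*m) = (m - 7)/(m^2 - 12*m + 32)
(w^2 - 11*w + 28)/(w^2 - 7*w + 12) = (w - 7)/(w - 3)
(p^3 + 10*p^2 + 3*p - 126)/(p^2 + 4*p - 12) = (p^2 + 4*p - 21)/(p - 2)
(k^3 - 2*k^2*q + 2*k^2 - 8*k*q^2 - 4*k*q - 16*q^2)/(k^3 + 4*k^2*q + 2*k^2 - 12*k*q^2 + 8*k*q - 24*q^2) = (-k^2 + 2*k*q + 8*q^2)/(-k^2 - 4*k*q + 12*q^2)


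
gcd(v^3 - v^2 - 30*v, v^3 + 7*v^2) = v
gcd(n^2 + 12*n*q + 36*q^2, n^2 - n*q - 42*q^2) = n + 6*q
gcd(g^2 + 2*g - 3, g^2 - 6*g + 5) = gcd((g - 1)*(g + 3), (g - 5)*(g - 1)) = g - 1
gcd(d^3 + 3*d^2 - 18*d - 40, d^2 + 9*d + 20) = d + 5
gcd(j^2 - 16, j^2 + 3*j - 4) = j + 4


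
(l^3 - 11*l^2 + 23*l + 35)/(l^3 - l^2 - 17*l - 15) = (l - 7)/(l + 3)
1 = 1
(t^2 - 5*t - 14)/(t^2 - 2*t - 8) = (t - 7)/(t - 4)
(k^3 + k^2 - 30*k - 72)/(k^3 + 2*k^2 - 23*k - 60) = (k - 6)/(k - 5)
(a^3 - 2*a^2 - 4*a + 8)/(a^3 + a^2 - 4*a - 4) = (a - 2)/(a + 1)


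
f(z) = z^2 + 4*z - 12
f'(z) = 2*z + 4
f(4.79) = 30.10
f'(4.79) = 13.58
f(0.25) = -10.94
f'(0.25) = 4.50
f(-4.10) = -11.59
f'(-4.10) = -4.20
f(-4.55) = -9.50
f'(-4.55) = -5.10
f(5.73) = 43.75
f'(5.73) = 15.46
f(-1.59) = -15.83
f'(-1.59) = 0.82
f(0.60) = -9.24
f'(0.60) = 5.20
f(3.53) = 14.58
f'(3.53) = 11.06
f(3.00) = 9.00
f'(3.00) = 10.00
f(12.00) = 180.00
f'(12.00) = 28.00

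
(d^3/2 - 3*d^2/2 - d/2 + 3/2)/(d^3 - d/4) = (2*d^3 - 6*d^2 - 2*d + 6)/(4*d^3 - d)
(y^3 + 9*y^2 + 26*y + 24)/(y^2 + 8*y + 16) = (y^2 + 5*y + 6)/(y + 4)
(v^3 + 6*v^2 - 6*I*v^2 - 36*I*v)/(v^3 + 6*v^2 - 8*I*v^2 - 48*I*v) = (v - 6*I)/(v - 8*I)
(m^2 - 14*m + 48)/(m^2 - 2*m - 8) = (-m^2 + 14*m - 48)/(-m^2 + 2*m + 8)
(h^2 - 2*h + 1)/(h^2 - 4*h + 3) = (h - 1)/(h - 3)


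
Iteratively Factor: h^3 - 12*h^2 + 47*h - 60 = (h - 3)*(h^2 - 9*h + 20) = (h - 4)*(h - 3)*(h - 5)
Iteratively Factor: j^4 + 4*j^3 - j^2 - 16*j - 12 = (j + 2)*(j^3 + 2*j^2 - 5*j - 6) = (j - 2)*(j + 2)*(j^2 + 4*j + 3) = (j - 2)*(j + 2)*(j + 3)*(j + 1)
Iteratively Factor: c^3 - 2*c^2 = (c)*(c^2 - 2*c) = c^2*(c - 2)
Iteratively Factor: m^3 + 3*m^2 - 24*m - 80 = (m - 5)*(m^2 + 8*m + 16) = (m - 5)*(m + 4)*(m + 4)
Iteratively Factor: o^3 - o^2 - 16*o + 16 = (o + 4)*(o^2 - 5*o + 4) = (o - 4)*(o + 4)*(o - 1)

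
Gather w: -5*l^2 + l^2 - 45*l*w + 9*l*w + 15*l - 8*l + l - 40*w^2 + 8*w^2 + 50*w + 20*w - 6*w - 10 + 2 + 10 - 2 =-4*l^2 + 8*l - 32*w^2 + w*(64 - 36*l)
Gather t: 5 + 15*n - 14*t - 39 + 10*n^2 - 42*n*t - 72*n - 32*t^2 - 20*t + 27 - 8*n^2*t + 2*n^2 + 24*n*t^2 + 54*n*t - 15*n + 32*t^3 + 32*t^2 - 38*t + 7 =12*n^2 + 24*n*t^2 - 72*n + 32*t^3 + t*(-8*n^2 + 12*n - 72)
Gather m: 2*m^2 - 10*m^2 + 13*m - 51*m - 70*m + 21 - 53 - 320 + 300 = -8*m^2 - 108*m - 52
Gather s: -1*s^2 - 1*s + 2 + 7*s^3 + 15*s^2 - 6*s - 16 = 7*s^3 + 14*s^2 - 7*s - 14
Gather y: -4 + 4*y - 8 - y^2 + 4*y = -y^2 + 8*y - 12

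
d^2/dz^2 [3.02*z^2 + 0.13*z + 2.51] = 6.04000000000000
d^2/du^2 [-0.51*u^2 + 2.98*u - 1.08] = -1.02000000000000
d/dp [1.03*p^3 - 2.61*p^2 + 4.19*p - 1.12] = 3.09*p^2 - 5.22*p + 4.19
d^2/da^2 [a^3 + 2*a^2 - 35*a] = 6*a + 4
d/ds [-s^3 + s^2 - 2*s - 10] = -3*s^2 + 2*s - 2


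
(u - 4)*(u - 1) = u^2 - 5*u + 4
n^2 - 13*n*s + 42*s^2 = (n - 7*s)*(n - 6*s)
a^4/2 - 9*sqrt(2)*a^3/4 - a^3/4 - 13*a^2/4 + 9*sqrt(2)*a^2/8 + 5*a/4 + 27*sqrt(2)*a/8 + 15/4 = (a/2 + 1/2)*(a - 3/2)*(a - 5*sqrt(2))*(a + sqrt(2)/2)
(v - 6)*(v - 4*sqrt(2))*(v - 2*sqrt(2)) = v^3 - 6*sqrt(2)*v^2 - 6*v^2 + 16*v + 36*sqrt(2)*v - 96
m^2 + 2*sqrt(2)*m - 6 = (m - sqrt(2))*(m + 3*sqrt(2))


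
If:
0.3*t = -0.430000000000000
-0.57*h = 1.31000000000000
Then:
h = -2.30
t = -1.43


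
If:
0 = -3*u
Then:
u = 0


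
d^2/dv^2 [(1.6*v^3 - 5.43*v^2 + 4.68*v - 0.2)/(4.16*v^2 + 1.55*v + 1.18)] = (2.8421709430404e-14*v^5 + 1.13686837721616e-13*v^4 + 223.985536*v^3 + 156.720384*v^2 - 132.209664*v - 31.238384)/(71.991296*v^6 + 80.47104*v^5 + 91.245024*v^4 + 49.375715*v^3 + 25.882002*v^2 + 6.47466*v + 1.643032)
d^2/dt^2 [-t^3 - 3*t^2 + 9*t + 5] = -6*t - 6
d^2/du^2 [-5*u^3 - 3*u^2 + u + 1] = -30*u - 6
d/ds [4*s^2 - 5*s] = 8*s - 5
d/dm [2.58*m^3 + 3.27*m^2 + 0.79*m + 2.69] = 7.74*m^2 + 6.54*m + 0.79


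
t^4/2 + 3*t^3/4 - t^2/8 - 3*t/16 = t*(t/2 + 1/4)*(t - 1/2)*(t + 3/2)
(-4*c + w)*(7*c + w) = -28*c^2 + 3*c*w + w^2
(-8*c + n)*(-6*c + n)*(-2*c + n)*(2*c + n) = -192*c^4 + 56*c^3*n + 44*c^2*n^2 - 14*c*n^3 + n^4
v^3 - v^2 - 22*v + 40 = (v - 4)*(v - 2)*(v + 5)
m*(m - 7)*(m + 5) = m^3 - 2*m^2 - 35*m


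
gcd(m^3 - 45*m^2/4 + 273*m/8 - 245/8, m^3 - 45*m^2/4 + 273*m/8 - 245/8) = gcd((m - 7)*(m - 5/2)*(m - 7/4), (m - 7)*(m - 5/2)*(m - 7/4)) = m^3 - 45*m^2/4 + 273*m/8 - 245/8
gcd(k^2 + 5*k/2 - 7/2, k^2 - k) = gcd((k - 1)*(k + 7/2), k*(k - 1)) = k - 1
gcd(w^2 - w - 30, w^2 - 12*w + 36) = w - 6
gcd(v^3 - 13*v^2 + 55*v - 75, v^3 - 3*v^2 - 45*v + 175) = v^2 - 10*v + 25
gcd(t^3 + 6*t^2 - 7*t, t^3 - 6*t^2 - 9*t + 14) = t - 1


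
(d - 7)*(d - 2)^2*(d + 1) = d^4 - 10*d^3 + 21*d^2 + 4*d - 28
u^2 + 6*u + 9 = (u + 3)^2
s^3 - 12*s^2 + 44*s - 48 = (s - 6)*(s - 4)*(s - 2)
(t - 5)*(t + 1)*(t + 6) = t^3 + 2*t^2 - 29*t - 30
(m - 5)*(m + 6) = m^2 + m - 30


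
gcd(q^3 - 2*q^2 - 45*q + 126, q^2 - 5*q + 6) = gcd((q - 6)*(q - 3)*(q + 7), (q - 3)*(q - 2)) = q - 3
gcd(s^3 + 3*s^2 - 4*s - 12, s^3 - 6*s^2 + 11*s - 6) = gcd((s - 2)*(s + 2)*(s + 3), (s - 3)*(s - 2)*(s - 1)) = s - 2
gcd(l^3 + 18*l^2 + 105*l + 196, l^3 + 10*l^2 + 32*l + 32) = l + 4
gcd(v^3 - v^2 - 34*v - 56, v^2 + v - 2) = v + 2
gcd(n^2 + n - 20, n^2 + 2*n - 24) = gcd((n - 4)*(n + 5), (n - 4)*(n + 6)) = n - 4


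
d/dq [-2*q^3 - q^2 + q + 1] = -6*q^2 - 2*q + 1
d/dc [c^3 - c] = 3*c^2 - 1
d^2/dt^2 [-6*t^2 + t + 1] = -12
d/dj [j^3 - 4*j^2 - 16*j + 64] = 3*j^2 - 8*j - 16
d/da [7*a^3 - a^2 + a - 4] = 21*a^2 - 2*a + 1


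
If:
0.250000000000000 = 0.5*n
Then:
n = 0.50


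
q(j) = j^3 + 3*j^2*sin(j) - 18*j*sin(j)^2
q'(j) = 3*j^2*cos(j) + 3*j^2 - 36*j*sin(j)*cos(j) + 6*j*sin(j) - 18*sin(j)^2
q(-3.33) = -28.59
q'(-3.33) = -25.84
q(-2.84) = -25.58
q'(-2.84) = 33.56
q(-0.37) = 0.67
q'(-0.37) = -5.25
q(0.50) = -1.58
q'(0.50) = -8.86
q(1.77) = -15.85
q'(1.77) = 13.01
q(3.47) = 23.63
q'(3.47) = -44.80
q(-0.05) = 0.00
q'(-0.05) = -0.10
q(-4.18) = 27.98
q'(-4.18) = -74.97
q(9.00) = 801.63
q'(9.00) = 162.45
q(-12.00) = -1434.01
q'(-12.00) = 948.33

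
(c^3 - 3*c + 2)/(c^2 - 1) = (c^2 + c - 2)/(c + 1)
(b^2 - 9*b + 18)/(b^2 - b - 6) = (b - 6)/(b + 2)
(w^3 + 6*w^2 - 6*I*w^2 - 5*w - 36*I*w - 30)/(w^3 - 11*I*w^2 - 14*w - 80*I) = (w^2 + w*(6 - I) - 6*I)/(w^2 - 6*I*w + 16)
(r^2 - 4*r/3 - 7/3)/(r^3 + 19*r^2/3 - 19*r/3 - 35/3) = (3*r - 7)/(3*r^2 + 16*r - 35)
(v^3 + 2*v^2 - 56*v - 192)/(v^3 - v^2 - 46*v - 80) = (v^2 + 10*v + 24)/(v^2 + 7*v + 10)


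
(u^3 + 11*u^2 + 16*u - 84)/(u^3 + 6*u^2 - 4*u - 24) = (u + 7)/(u + 2)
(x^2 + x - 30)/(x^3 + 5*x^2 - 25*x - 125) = (x + 6)/(x^2 + 10*x + 25)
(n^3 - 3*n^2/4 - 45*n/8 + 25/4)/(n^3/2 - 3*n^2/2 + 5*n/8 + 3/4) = (8*n^2 + 10*n - 25)/(4*n^2 - 4*n - 3)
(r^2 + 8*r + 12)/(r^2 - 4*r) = (r^2 + 8*r + 12)/(r*(r - 4))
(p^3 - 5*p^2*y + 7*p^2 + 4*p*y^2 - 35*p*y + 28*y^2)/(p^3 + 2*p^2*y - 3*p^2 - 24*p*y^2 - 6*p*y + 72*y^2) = (p^2 - p*y + 7*p - 7*y)/(p^2 + 6*p*y - 3*p - 18*y)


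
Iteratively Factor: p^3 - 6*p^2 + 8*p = (p)*(p^2 - 6*p + 8) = p*(p - 2)*(p - 4)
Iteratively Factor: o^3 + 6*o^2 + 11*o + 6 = (o + 3)*(o^2 + 3*o + 2) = (o + 1)*(o + 3)*(o + 2)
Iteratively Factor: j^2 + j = (j)*(j + 1)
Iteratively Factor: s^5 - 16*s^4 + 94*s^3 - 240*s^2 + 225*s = (s - 3)*(s^4 - 13*s^3 + 55*s^2 - 75*s) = (s - 3)^2*(s^3 - 10*s^2 + 25*s) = (s - 5)*(s - 3)^2*(s^2 - 5*s) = s*(s - 5)*(s - 3)^2*(s - 5)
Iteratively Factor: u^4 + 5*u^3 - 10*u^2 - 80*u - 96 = (u + 2)*(u^3 + 3*u^2 - 16*u - 48) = (u + 2)*(u + 4)*(u^2 - u - 12) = (u + 2)*(u + 3)*(u + 4)*(u - 4)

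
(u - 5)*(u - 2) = u^2 - 7*u + 10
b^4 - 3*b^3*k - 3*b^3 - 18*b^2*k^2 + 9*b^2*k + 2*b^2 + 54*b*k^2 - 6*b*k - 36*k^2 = (b - 2)*(b - 1)*(b - 6*k)*(b + 3*k)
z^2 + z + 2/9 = (z + 1/3)*(z + 2/3)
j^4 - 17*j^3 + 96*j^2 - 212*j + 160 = (j - 8)*(j - 5)*(j - 2)^2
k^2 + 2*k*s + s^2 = (k + s)^2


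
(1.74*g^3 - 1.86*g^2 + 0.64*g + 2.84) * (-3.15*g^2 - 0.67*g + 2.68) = -5.481*g^5 + 4.6932*g^4 + 3.8934*g^3 - 14.3596*g^2 - 0.1876*g + 7.6112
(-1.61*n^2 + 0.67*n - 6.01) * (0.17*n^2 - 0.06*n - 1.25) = -0.2737*n^4 + 0.2105*n^3 + 0.9506*n^2 - 0.4769*n + 7.5125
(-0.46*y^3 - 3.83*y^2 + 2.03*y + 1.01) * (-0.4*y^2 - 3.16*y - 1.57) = 0.184*y^5 + 2.9856*y^4 + 12.013*y^3 - 0.805699999999999*y^2 - 6.3787*y - 1.5857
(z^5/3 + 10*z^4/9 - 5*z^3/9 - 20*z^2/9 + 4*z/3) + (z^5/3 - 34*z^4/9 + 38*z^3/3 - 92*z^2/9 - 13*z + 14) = 2*z^5/3 - 8*z^4/3 + 109*z^3/9 - 112*z^2/9 - 35*z/3 + 14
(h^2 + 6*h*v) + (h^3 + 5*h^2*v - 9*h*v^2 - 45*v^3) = h^3 + 5*h^2*v + h^2 - 9*h*v^2 + 6*h*v - 45*v^3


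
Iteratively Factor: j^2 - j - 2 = (j + 1)*(j - 2)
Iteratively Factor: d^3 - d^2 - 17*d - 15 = (d - 5)*(d^2 + 4*d + 3) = (d - 5)*(d + 1)*(d + 3)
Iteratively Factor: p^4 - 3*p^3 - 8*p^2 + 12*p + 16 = (p + 1)*(p^3 - 4*p^2 - 4*p + 16) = (p + 1)*(p + 2)*(p^2 - 6*p + 8) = (p - 4)*(p + 1)*(p + 2)*(p - 2)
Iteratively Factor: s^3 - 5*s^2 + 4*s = (s - 4)*(s^2 - s) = s*(s - 4)*(s - 1)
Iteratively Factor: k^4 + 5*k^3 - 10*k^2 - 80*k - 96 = (k + 4)*(k^3 + k^2 - 14*k - 24) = (k - 4)*(k + 4)*(k^2 + 5*k + 6) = (k - 4)*(k + 2)*(k + 4)*(k + 3)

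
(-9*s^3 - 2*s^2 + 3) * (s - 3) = -9*s^4 + 25*s^3 + 6*s^2 + 3*s - 9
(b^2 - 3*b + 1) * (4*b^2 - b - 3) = 4*b^4 - 13*b^3 + 4*b^2 + 8*b - 3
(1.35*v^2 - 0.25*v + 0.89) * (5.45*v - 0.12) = 7.3575*v^3 - 1.5245*v^2 + 4.8805*v - 0.1068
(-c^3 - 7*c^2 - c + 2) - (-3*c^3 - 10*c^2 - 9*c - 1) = 2*c^3 + 3*c^2 + 8*c + 3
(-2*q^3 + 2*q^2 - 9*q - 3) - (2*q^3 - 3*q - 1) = -4*q^3 + 2*q^2 - 6*q - 2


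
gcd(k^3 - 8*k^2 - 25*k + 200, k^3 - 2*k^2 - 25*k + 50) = k^2 - 25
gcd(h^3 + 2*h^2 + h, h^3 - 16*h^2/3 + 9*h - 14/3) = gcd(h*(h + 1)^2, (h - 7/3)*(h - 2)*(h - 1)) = 1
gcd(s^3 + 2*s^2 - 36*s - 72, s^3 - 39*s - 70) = s + 2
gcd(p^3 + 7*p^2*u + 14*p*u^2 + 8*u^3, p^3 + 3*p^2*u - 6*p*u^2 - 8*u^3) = p^2 + 5*p*u + 4*u^2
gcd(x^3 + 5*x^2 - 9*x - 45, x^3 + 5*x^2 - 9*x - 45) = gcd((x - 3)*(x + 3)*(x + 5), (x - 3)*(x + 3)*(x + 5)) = x^3 + 5*x^2 - 9*x - 45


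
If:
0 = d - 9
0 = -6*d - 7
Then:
No Solution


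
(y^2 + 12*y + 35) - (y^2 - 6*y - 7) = 18*y + 42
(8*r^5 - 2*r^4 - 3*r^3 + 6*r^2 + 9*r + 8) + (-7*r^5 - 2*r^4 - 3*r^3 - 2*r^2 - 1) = r^5 - 4*r^4 - 6*r^3 + 4*r^2 + 9*r + 7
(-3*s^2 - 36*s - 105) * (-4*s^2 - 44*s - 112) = 12*s^4 + 276*s^3 + 2340*s^2 + 8652*s + 11760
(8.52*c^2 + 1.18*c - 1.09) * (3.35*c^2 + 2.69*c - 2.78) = 28.542*c^4 + 26.8718*c^3 - 24.1629*c^2 - 6.2125*c + 3.0302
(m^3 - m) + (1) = m^3 - m + 1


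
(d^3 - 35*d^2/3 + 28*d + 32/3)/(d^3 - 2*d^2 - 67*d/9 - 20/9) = 3*(d - 8)/(3*d + 5)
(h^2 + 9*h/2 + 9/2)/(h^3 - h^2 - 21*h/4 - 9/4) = 2*(h + 3)/(2*h^2 - 5*h - 3)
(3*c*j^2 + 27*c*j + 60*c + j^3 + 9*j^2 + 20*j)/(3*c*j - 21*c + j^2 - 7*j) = (j^2 + 9*j + 20)/(j - 7)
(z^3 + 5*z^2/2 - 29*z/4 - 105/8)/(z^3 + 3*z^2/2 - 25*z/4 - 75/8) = (2*z + 7)/(2*z + 5)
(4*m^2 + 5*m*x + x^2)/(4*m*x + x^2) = (m + x)/x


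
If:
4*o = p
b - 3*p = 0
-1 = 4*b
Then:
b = -1/4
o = -1/48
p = -1/12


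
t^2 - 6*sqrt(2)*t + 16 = (t - 4*sqrt(2))*(t - 2*sqrt(2))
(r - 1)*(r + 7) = r^2 + 6*r - 7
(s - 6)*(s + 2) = s^2 - 4*s - 12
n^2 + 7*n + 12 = (n + 3)*(n + 4)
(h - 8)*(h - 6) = h^2 - 14*h + 48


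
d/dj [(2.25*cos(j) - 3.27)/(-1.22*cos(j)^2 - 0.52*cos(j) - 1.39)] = (-2.745*cos(j)^2 + 7.9788*cos(j) + 4.8279)*sin(j)/(1.4884*cos(j)^4 + 1.2688*cos(j)^3 + 3.662*cos(j)^2 + 1.4456*cos(j) + 1.9321)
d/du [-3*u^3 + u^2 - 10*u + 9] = -9*u^2 + 2*u - 10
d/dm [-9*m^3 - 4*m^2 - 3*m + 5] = -27*m^2 - 8*m - 3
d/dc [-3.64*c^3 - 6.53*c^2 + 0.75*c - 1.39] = -10.92*c^2 - 13.06*c + 0.75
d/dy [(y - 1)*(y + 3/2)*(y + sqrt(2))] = 3*y^2 + y + 2*sqrt(2)*y - 3/2 + sqrt(2)/2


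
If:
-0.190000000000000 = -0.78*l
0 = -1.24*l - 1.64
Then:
No Solution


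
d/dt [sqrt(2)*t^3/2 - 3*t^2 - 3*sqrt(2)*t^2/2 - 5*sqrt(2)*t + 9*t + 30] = 3*sqrt(2)*t^2/2 - 6*t - 3*sqrt(2)*t - 5*sqrt(2) + 9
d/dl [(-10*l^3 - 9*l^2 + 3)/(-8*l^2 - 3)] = 2*l*(40*l^3 + 45*l + 51)/(64*l^4 + 48*l^2 + 9)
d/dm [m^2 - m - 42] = 2*m - 1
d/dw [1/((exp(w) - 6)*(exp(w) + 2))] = 2*(2 - exp(w))*exp(w)/(exp(4*w) - 8*exp(3*w) - 8*exp(2*w) + 96*exp(w) + 144)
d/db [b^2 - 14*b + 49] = 2*b - 14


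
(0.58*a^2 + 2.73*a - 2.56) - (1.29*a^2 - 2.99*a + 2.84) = -0.71*a^2 + 5.72*a - 5.4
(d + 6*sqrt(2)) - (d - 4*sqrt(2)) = 10*sqrt(2)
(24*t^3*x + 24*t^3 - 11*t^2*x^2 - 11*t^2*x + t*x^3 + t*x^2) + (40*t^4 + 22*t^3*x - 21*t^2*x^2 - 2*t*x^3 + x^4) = 40*t^4 + 46*t^3*x + 24*t^3 - 32*t^2*x^2 - 11*t^2*x - t*x^3 + t*x^2 + x^4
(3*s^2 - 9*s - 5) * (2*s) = 6*s^3 - 18*s^2 - 10*s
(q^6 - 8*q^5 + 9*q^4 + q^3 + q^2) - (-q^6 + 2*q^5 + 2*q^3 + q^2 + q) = 2*q^6 - 10*q^5 + 9*q^4 - q^3 - q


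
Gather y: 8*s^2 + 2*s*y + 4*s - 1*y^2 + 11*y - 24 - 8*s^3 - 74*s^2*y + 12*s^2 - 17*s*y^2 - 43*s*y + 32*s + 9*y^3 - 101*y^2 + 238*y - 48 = -8*s^3 + 20*s^2 + 36*s + 9*y^3 + y^2*(-17*s - 102) + y*(-74*s^2 - 41*s + 249) - 72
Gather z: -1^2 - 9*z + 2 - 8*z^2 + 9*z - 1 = -8*z^2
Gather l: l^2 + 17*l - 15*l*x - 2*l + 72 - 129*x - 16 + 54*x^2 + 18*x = l^2 + l*(15 - 15*x) + 54*x^2 - 111*x + 56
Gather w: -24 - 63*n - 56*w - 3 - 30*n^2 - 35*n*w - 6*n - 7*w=-30*n^2 - 69*n + w*(-35*n - 63) - 27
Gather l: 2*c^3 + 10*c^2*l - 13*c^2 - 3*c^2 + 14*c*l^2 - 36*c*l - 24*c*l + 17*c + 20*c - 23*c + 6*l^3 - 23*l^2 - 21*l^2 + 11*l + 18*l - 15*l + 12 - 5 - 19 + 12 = 2*c^3 - 16*c^2 + 14*c + 6*l^3 + l^2*(14*c - 44) + l*(10*c^2 - 60*c + 14)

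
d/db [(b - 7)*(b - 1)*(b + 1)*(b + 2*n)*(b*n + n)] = n*(5*b^4 + 8*b^3*n - 24*b^3 - 36*b^2*n - 24*b^2 - 32*b*n + 12*b + 12*n + 7)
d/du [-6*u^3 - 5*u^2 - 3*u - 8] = -18*u^2 - 10*u - 3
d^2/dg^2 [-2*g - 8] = 0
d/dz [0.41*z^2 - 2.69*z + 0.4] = 0.82*z - 2.69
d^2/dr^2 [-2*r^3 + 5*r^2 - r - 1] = 10 - 12*r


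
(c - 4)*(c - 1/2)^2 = c^3 - 5*c^2 + 17*c/4 - 1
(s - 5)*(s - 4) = s^2 - 9*s + 20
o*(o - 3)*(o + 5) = o^3 + 2*o^2 - 15*o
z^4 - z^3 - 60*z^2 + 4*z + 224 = (z - 8)*(z - 2)*(z + 2)*(z + 7)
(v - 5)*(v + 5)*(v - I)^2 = v^4 - 2*I*v^3 - 26*v^2 + 50*I*v + 25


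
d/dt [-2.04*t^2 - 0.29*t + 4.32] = -4.08*t - 0.29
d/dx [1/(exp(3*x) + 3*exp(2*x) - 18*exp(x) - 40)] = 3*(-exp(2*x) - 2*exp(x) + 6)*exp(x)/(exp(3*x) + 3*exp(2*x) - 18*exp(x) - 40)^2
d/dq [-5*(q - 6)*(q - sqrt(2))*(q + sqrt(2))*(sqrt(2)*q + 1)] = -20*sqrt(2)*q^3 - 15*q^2 + 90*sqrt(2)*q^2 + 20*sqrt(2)*q + 60*q - 60*sqrt(2) + 10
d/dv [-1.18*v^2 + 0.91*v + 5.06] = 0.91 - 2.36*v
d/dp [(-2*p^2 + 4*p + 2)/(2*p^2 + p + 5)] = 2*(-5*p^2 - 14*p + 9)/(4*p^4 + 4*p^3 + 21*p^2 + 10*p + 25)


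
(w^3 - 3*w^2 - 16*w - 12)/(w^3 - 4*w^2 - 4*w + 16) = (w^2 - 5*w - 6)/(w^2 - 6*w + 8)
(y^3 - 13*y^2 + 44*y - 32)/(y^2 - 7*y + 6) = (y^2 - 12*y + 32)/(y - 6)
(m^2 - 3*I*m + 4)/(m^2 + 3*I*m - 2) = (m - 4*I)/(m + 2*I)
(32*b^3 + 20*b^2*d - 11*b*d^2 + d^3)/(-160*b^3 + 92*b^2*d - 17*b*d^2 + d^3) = (-b - d)/(5*b - d)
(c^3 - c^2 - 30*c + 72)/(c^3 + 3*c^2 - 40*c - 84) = (c^3 - c^2 - 30*c + 72)/(c^3 + 3*c^2 - 40*c - 84)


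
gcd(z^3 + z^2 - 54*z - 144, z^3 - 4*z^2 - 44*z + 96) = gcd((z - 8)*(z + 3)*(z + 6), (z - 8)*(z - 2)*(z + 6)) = z^2 - 2*z - 48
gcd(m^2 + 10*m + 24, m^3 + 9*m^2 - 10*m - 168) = m + 6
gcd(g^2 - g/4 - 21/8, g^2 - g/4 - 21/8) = g^2 - g/4 - 21/8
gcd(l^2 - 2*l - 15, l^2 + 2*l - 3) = l + 3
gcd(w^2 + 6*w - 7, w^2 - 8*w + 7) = w - 1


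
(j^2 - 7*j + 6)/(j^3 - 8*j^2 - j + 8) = (j - 6)/(j^2 - 7*j - 8)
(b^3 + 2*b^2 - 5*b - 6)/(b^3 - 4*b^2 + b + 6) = (b + 3)/(b - 3)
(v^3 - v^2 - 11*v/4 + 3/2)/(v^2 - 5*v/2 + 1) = v + 3/2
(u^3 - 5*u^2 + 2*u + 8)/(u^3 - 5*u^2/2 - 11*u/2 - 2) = 2*(u - 2)/(2*u + 1)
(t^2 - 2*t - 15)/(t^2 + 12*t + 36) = (t^2 - 2*t - 15)/(t^2 + 12*t + 36)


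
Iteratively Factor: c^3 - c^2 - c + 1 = (c - 1)*(c^2 - 1) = (c - 1)*(c + 1)*(c - 1)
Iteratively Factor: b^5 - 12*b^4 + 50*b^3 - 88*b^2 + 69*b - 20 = (b - 1)*(b^4 - 11*b^3 + 39*b^2 - 49*b + 20) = (b - 5)*(b - 1)*(b^3 - 6*b^2 + 9*b - 4) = (b - 5)*(b - 1)^2*(b^2 - 5*b + 4) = (b - 5)*(b - 1)^3*(b - 4)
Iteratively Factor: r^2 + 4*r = (r + 4)*(r)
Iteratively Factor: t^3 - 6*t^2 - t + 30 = (t + 2)*(t^2 - 8*t + 15) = (t - 3)*(t + 2)*(t - 5)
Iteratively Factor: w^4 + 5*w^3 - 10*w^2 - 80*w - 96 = (w + 2)*(w^3 + 3*w^2 - 16*w - 48) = (w - 4)*(w + 2)*(w^2 + 7*w + 12) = (w - 4)*(w + 2)*(w + 4)*(w + 3)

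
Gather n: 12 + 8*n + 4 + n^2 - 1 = n^2 + 8*n + 15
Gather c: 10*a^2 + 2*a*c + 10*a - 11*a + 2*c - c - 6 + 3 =10*a^2 - a + c*(2*a + 1) - 3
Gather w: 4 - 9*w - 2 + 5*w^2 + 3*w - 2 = 5*w^2 - 6*w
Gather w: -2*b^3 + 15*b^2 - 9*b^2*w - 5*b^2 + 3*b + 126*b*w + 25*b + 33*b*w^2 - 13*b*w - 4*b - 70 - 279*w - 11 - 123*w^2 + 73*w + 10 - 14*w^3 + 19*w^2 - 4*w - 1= -2*b^3 + 10*b^2 + 24*b - 14*w^3 + w^2*(33*b - 104) + w*(-9*b^2 + 113*b - 210) - 72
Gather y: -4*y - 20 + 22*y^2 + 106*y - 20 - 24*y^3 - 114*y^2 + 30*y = -24*y^3 - 92*y^2 + 132*y - 40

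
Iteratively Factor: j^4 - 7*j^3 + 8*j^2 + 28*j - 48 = (j - 3)*(j^3 - 4*j^2 - 4*j + 16) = (j - 3)*(j + 2)*(j^2 - 6*j + 8) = (j - 4)*(j - 3)*(j + 2)*(j - 2)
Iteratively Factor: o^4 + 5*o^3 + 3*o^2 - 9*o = (o + 3)*(o^3 + 2*o^2 - 3*o) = (o - 1)*(o + 3)*(o^2 + 3*o) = o*(o - 1)*(o + 3)*(o + 3)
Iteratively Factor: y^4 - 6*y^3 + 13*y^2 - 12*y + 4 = (y - 2)*(y^3 - 4*y^2 + 5*y - 2) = (y - 2)*(y - 1)*(y^2 - 3*y + 2) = (y - 2)*(y - 1)^2*(y - 2)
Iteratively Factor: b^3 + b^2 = (b + 1)*(b^2) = b*(b + 1)*(b)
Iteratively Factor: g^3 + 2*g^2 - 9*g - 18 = (g + 2)*(g^2 - 9) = (g + 2)*(g + 3)*(g - 3)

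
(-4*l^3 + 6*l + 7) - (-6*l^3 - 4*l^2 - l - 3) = 2*l^3 + 4*l^2 + 7*l + 10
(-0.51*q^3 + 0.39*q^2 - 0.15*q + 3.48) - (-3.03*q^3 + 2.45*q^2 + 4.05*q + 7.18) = 2.52*q^3 - 2.06*q^2 - 4.2*q - 3.7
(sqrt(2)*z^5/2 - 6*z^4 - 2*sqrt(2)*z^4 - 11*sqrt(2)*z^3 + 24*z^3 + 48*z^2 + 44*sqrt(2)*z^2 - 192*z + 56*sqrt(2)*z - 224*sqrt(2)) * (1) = sqrt(2)*z^5/2 - 6*z^4 - 2*sqrt(2)*z^4 - 11*sqrt(2)*z^3 + 24*z^3 + 48*z^2 + 44*sqrt(2)*z^2 - 192*z + 56*sqrt(2)*z - 224*sqrt(2)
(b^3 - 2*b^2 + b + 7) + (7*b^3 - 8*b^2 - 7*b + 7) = 8*b^3 - 10*b^2 - 6*b + 14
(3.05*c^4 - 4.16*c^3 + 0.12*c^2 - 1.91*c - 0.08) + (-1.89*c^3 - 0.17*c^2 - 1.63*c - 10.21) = 3.05*c^4 - 6.05*c^3 - 0.05*c^2 - 3.54*c - 10.29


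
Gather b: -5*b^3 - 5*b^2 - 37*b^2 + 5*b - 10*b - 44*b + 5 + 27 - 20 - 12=-5*b^3 - 42*b^2 - 49*b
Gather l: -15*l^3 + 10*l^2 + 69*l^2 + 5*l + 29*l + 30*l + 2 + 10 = -15*l^3 + 79*l^2 + 64*l + 12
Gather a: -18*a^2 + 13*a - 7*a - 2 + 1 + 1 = -18*a^2 + 6*a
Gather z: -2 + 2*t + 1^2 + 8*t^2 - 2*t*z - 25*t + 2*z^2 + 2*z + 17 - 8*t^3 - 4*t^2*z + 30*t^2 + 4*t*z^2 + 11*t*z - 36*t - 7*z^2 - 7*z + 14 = -8*t^3 + 38*t^2 - 59*t + z^2*(4*t - 5) + z*(-4*t^2 + 9*t - 5) + 30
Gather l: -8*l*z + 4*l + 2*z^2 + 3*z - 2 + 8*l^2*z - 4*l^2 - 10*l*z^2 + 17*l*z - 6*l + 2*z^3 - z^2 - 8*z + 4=l^2*(8*z - 4) + l*(-10*z^2 + 9*z - 2) + 2*z^3 + z^2 - 5*z + 2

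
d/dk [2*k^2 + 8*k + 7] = 4*k + 8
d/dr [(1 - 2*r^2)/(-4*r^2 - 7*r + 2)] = 7*(2*r^2 + 1)/(16*r^4 + 56*r^3 + 33*r^2 - 28*r + 4)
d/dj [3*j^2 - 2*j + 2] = 6*j - 2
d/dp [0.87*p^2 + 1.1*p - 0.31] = 1.74*p + 1.1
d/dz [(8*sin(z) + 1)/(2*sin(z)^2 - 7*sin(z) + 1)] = (-16*sin(z)^2 - 4*sin(z) + 15)*cos(z)/(-7*sin(z) - cos(2*z) + 2)^2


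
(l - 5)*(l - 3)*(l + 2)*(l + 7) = l^4 + l^3 - 43*l^2 + 23*l + 210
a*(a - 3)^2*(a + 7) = a^4 + a^3 - 33*a^2 + 63*a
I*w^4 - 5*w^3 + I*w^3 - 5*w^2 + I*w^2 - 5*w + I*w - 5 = (w + 1)*(w + I)*(w + 5*I)*(I*w + 1)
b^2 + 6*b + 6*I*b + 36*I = (b + 6)*(b + 6*I)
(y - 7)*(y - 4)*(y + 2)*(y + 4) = y^4 - 5*y^3 - 30*y^2 + 80*y + 224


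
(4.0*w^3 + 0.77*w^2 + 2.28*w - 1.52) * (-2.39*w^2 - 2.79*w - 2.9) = -9.56*w^5 - 13.0003*w^4 - 19.1975*w^3 - 4.9614*w^2 - 2.3712*w + 4.408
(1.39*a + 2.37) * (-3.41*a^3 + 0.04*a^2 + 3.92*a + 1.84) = -4.7399*a^4 - 8.0261*a^3 + 5.5436*a^2 + 11.848*a + 4.3608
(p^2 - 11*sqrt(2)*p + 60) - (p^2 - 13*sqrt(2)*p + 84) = 2*sqrt(2)*p - 24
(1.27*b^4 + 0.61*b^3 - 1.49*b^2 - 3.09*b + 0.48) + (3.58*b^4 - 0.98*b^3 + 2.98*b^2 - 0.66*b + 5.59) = 4.85*b^4 - 0.37*b^3 + 1.49*b^2 - 3.75*b + 6.07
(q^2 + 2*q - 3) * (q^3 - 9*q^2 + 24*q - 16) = q^5 - 7*q^4 + 3*q^3 + 59*q^2 - 104*q + 48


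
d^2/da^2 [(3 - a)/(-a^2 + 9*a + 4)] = 2*(3*(4 - a)*(-a^2 + 9*a + 4) - (a - 3)*(2*a - 9)^2)/(-a^2 + 9*a + 4)^3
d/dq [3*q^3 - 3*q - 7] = 9*q^2 - 3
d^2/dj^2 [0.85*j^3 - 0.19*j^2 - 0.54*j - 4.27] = 5.1*j - 0.38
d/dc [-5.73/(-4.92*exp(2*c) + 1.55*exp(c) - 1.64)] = (8.8815 - 56.3832*exp(c))*exp(c)/(4.92*exp(2*c) - 1.55*exp(c) + 1.64)^2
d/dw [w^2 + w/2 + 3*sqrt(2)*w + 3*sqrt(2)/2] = 2*w + 1/2 + 3*sqrt(2)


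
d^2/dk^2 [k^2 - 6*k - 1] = 2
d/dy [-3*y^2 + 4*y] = 4 - 6*y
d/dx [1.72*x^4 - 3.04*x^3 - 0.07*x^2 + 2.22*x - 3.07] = 6.88*x^3 - 9.12*x^2 - 0.14*x + 2.22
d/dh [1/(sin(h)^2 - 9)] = -2*sin(h)*cos(h)/(sin(h)^2 - 9)^2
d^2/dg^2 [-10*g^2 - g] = -20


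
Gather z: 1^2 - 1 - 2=-2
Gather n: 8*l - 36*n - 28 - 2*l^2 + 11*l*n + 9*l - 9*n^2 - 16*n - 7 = -2*l^2 + 17*l - 9*n^2 + n*(11*l - 52) - 35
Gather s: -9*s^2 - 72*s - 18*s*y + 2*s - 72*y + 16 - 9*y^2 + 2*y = -9*s^2 + s*(-18*y - 70) - 9*y^2 - 70*y + 16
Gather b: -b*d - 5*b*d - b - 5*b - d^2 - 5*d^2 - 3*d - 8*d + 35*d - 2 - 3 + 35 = b*(-6*d - 6) - 6*d^2 + 24*d + 30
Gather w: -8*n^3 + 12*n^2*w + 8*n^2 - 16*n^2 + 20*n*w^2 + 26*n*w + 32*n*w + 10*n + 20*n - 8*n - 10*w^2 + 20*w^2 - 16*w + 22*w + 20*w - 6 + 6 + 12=-8*n^3 - 8*n^2 + 22*n + w^2*(20*n + 10) + w*(12*n^2 + 58*n + 26) + 12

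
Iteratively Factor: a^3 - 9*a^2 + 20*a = (a - 4)*(a^2 - 5*a) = (a - 5)*(a - 4)*(a)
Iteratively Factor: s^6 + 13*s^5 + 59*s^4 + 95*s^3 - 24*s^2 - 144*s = (s)*(s^5 + 13*s^4 + 59*s^3 + 95*s^2 - 24*s - 144) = s*(s + 3)*(s^4 + 10*s^3 + 29*s^2 + 8*s - 48) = s*(s + 3)*(s + 4)*(s^3 + 6*s^2 + 5*s - 12) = s*(s - 1)*(s + 3)*(s + 4)*(s^2 + 7*s + 12) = s*(s - 1)*(s + 3)*(s + 4)^2*(s + 3)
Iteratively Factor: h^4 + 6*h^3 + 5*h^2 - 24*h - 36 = (h + 2)*(h^3 + 4*h^2 - 3*h - 18) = (h + 2)*(h + 3)*(h^2 + h - 6) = (h - 2)*(h + 2)*(h + 3)*(h + 3)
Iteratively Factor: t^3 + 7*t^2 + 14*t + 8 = (t + 4)*(t^2 + 3*t + 2) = (t + 2)*(t + 4)*(t + 1)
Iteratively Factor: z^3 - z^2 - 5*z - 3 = (z + 1)*(z^2 - 2*z - 3) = (z - 3)*(z + 1)*(z + 1)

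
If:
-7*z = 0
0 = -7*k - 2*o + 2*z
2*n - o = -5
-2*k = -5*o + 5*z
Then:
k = 0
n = -5/2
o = 0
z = 0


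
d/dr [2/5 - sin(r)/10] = -cos(r)/10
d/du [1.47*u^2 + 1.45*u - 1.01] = 2.94*u + 1.45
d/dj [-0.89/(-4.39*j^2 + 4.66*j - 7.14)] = (4.1474 - 7.8142*j)/(4.39*j^2 - 4.66*j + 7.14)^2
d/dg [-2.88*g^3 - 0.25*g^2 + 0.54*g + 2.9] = -8.64*g^2 - 0.5*g + 0.54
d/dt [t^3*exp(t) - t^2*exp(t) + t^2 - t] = t^3*exp(t) + 2*t^2*exp(t) - 2*t*exp(t) + 2*t - 1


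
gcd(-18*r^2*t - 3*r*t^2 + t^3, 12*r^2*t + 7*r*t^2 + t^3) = 3*r*t + t^2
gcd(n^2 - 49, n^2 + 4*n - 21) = n + 7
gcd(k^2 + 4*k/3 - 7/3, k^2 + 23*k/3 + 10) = 1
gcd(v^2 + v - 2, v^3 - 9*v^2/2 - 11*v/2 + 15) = v + 2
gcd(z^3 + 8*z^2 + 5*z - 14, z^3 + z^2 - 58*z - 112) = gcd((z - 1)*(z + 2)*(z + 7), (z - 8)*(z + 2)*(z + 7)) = z^2 + 9*z + 14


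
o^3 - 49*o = o*(o - 7)*(o + 7)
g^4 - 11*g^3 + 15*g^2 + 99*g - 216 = (g - 8)*(g - 3)^2*(g + 3)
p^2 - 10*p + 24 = (p - 6)*(p - 4)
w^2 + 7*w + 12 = (w + 3)*(w + 4)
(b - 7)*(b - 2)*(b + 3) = b^3 - 6*b^2 - 13*b + 42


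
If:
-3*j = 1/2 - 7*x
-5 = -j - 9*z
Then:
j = 5 - 9*z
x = 31/14 - 27*z/7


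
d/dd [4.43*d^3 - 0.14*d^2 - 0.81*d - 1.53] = 13.29*d^2 - 0.28*d - 0.81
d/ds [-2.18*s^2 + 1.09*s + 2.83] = 1.09 - 4.36*s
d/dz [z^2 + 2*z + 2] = 2*z + 2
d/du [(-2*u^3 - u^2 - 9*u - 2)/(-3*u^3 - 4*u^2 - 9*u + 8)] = (5*u^4 - 18*u^3 - 93*u^2 - 32*u - 90)/(9*u^6 + 24*u^5 + 70*u^4 + 24*u^3 + 17*u^2 - 144*u + 64)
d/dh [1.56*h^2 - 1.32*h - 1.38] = 3.12*h - 1.32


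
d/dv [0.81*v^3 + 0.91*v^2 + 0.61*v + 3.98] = 2.43*v^2 + 1.82*v + 0.61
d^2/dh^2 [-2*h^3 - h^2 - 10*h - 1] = -12*h - 2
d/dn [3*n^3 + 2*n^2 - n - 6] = 9*n^2 + 4*n - 1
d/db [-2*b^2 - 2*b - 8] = -4*b - 2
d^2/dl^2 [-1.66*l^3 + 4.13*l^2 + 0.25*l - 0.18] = 8.26 - 9.96*l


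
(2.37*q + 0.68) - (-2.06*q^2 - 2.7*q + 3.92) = 2.06*q^2 + 5.07*q - 3.24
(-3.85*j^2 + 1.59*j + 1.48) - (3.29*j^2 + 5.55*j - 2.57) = -7.14*j^2 - 3.96*j + 4.05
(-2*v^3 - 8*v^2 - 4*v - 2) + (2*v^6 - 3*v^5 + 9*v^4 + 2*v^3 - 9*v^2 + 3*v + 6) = 2*v^6 - 3*v^5 + 9*v^4 - 17*v^2 - v + 4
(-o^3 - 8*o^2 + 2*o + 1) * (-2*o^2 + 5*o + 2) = 2*o^5 + 11*o^4 - 46*o^3 - 8*o^2 + 9*o + 2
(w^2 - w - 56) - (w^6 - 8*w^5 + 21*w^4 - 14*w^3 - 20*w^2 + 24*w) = -w^6 + 8*w^5 - 21*w^4 + 14*w^3 + 21*w^2 - 25*w - 56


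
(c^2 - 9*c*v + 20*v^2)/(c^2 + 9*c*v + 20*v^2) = (c^2 - 9*c*v + 20*v^2)/(c^2 + 9*c*v + 20*v^2)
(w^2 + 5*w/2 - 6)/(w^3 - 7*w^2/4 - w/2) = 2*(-2*w^2 - 5*w + 12)/(w*(-4*w^2 + 7*w + 2))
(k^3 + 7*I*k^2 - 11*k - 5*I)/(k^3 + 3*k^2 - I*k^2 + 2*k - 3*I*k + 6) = (k^2 + 6*I*k - 5)/(k^2 + k*(3 - 2*I) - 6*I)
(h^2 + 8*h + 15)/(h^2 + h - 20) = (h + 3)/(h - 4)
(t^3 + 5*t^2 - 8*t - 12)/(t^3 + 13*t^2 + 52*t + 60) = (t^2 - t - 2)/(t^2 + 7*t + 10)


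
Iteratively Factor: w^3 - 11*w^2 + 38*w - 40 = (w - 2)*(w^2 - 9*w + 20) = (w - 5)*(w - 2)*(w - 4)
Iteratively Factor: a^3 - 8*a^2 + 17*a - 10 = (a - 1)*(a^2 - 7*a + 10) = (a - 5)*(a - 1)*(a - 2)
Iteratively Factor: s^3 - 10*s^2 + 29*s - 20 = (s - 5)*(s^2 - 5*s + 4) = (s - 5)*(s - 1)*(s - 4)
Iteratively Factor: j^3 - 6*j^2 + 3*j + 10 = (j - 5)*(j^2 - j - 2) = (j - 5)*(j - 2)*(j + 1)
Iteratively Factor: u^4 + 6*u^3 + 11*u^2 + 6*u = (u + 1)*(u^3 + 5*u^2 + 6*u) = (u + 1)*(u + 2)*(u^2 + 3*u) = u*(u + 1)*(u + 2)*(u + 3)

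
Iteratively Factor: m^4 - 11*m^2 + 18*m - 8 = (m - 1)*(m^3 + m^2 - 10*m + 8) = (m - 2)*(m - 1)*(m^2 + 3*m - 4) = (m - 2)*(m - 1)*(m + 4)*(m - 1)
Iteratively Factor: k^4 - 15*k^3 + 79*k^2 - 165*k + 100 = (k - 1)*(k^3 - 14*k^2 + 65*k - 100) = (k - 5)*(k - 1)*(k^2 - 9*k + 20) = (k - 5)*(k - 4)*(k - 1)*(k - 5)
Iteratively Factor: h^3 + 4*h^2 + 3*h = (h + 3)*(h^2 + h) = (h + 1)*(h + 3)*(h)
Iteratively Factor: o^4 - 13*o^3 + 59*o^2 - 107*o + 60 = (o - 4)*(o^3 - 9*o^2 + 23*o - 15) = (o - 4)*(o - 1)*(o^2 - 8*o + 15) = (o - 4)*(o - 3)*(o - 1)*(o - 5)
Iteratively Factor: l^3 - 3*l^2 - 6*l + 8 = (l - 4)*(l^2 + l - 2) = (l - 4)*(l + 2)*(l - 1)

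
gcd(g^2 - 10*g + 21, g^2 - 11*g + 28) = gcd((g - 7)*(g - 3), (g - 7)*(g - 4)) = g - 7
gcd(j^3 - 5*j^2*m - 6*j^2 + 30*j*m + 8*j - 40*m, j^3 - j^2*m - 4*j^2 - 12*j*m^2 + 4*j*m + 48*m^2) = j - 4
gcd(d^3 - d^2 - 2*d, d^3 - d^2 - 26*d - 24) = d + 1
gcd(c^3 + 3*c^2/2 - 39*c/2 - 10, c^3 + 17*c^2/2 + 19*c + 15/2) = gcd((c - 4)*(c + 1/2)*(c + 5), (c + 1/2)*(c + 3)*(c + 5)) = c^2 + 11*c/2 + 5/2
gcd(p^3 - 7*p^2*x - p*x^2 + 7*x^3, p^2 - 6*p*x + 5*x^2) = -p + x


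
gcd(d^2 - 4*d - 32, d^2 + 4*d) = d + 4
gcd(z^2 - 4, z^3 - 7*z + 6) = z - 2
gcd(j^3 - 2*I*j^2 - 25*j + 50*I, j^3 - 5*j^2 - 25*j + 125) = j^2 - 25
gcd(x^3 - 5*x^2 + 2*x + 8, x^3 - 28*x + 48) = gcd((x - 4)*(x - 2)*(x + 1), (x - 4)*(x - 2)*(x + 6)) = x^2 - 6*x + 8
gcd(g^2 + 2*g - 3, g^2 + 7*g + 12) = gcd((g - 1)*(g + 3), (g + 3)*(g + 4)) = g + 3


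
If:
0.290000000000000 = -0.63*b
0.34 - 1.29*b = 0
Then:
No Solution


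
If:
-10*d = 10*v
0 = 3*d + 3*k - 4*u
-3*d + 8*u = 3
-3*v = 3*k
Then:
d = 1/3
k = 1/3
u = 1/2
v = -1/3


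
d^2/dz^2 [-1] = 0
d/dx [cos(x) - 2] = -sin(x)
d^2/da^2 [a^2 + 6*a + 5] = 2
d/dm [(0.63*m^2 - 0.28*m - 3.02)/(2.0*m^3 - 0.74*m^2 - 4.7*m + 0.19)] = (-1.26*m^4 + 1.12*m^3 + 14.9518*m^2 - 4.2302*m - 14.2472)/(4.0*m^6 - 2.96*m^5 - 18.2524*m^4 + 7.716*m^3 + 21.8088*m^2 - 1.786*m + 0.0361)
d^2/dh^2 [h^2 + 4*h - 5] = 2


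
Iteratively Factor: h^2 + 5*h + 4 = (h + 4)*(h + 1)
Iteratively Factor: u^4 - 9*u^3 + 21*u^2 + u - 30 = (u - 5)*(u^3 - 4*u^2 + u + 6) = (u - 5)*(u - 3)*(u^2 - u - 2) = (u - 5)*(u - 3)*(u + 1)*(u - 2)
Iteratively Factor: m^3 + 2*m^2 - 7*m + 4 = (m - 1)*(m^2 + 3*m - 4) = (m - 1)*(m + 4)*(m - 1)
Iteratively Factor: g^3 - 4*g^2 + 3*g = (g - 1)*(g^2 - 3*g) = g*(g - 1)*(g - 3)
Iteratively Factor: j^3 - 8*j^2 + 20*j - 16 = (j - 2)*(j^2 - 6*j + 8) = (j - 4)*(j - 2)*(j - 2)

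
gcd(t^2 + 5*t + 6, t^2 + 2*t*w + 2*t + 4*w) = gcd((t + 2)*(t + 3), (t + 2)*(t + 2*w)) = t + 2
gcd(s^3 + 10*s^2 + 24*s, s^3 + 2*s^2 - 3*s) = s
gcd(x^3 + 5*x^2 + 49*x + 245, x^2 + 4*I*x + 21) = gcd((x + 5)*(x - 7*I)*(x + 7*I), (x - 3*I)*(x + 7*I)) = x + 7*I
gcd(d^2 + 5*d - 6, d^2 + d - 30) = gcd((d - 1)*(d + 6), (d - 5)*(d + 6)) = d + 6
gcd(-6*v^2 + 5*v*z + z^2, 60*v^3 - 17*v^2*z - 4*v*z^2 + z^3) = 1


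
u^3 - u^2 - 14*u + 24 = (u - 3)*(u - 2)*(u + 4)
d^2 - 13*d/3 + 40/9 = (d - 8/3)*(d - 5/3)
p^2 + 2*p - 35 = (p - 5)*(p + 7)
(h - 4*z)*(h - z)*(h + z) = h^3 - 4*h^2*z - h*z^2 + 4*z^3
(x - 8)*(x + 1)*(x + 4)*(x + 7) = x^4 + 4*x^3 - 57*x^2 - 284*x - 224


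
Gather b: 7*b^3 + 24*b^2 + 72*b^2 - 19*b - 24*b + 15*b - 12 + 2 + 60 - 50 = 7*b^3 + 96*b^2 - 28*b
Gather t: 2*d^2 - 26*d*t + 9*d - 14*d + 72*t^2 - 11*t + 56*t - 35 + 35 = 2*d^2 - 5*d + 72*t^2 + t*(45 - 26*d)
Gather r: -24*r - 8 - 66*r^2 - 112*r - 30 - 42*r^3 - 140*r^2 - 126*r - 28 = -42*r^3 - 206*r^2 - 262*r - 66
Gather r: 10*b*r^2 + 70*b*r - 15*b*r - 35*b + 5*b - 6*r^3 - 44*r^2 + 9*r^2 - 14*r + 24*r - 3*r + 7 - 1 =-30*b - 6*r^3 + r^2*(10*b - 35) + r*(55*b + 7) + 6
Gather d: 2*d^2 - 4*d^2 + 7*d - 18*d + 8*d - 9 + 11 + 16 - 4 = -2*d^2 - 3*d + 14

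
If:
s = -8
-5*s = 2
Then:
No Solution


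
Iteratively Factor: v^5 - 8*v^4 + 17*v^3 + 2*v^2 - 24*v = (v + 1)*(v^4 - 9*v^3 + 26*v^2 - 24*v) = (v - 3)*(v + 1)*(v^3 - 6*v^2 + 8*v) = (v - 3)*(v - 2)*(v + 1)*(v^2 - 4*v) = (v - 4)*(v - 3)*(v - 2)*(v + 1)*(v)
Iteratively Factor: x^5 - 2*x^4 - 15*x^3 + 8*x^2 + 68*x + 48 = (x + 2)*(x^4 - 4*x^3 - 7*x^2 + 22*x + 24) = (x + 2)^2*(x^3 - 6*x^2 + 5*x + 12) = (x + 1)*(x + 2)^2*(x^2 - 7*x + 12) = (x - 3)*(x + 1)*(x + 2)^2*(x - 4)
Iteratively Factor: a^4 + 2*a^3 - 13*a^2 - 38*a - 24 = (a - 4)*(a^3 + 6*a^2 + 11*a + 6) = (a - 4)*(a + 2)*(a^2 + 4*a + 3) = (a - 4)*(a + 2)*(a + 3)*(a + 1)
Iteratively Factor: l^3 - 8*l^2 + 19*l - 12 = (l - 4)*(l^2 - 4*l + 3) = (l - 4)*(l - 3)*(l - 1)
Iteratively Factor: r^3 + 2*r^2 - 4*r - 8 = (r - 2)*(r^2 + 4*r + 4) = (r - 2)*(r + 2)*(r + 2)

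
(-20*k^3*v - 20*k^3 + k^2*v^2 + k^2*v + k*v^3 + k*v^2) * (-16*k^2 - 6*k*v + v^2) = 320*k^5*v + 320*k^5 + 104*k^4*v^2 + 104*k^4*v - 42*k^3*v^3 - 42*k^3*v^2 - 5*k^2*v^4 - 5*k^2*v^3 + k*v^5 + k*v^4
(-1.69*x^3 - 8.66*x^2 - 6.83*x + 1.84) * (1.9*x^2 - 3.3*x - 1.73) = -3.211*x^5 - 10.877*x^4 + 18.5247*x^3 + 41.0168*x^2 + 5.7439*x - 3.1832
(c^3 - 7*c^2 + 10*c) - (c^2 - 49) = c^3 - 8*c^2 + 10*c + 49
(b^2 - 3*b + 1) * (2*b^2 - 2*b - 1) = 2*b^4 - 8*b^3 + 7*b^2 + b - 1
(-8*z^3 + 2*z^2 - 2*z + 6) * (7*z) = -56*z^4 + 14*z^3 - 14*z^2 + 42*z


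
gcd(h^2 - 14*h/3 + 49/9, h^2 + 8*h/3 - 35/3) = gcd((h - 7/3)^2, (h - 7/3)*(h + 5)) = h - 7/3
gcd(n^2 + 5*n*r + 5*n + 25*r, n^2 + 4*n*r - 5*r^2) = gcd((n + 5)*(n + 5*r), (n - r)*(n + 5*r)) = n + 5*r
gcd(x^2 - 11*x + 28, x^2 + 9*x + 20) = 1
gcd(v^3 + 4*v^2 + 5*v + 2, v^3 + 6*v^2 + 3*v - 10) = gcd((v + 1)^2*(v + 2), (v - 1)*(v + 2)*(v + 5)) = v + 2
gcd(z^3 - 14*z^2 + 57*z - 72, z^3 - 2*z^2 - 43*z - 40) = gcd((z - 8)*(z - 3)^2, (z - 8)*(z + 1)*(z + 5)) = z - 8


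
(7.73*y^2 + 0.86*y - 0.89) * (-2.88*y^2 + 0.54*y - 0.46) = -22.2624*y^4 + 1.6974*y^3 - 0.5282*y^2 - 0.8762*y + 0.4094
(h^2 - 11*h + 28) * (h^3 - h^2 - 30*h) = h^5 - 12*h^4 + 9*h^3 + 302*h^2 - 840*h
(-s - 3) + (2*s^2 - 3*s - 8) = 2*s^2 - 4*s - 11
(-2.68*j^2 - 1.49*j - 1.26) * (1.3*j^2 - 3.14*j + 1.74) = -3.484*j^4 + 6.4782*j^3 - 1.6226*j^2 + 1.3638*j - 2.1924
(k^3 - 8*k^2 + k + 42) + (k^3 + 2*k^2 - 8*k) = 2*k^3 - 6*k^2 - 7*k + 42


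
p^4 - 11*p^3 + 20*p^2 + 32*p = p*(p - 8)*(p - 4)*(p + 1)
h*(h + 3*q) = h^2 + 3*h*q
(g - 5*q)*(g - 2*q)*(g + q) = g^3 - 6*g^2*q + 3*g*q^2 + 10*q^3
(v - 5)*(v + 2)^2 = v^3 - v^2 - 16*v - 20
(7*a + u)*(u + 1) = 7*a*u + 7*a + u^2 + u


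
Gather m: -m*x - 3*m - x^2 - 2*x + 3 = m*(-x - 3) - x^2 - 2*x + 3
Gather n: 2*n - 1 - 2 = 2*n - 3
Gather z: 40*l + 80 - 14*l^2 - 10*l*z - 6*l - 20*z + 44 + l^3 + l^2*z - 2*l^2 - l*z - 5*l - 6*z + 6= l^3 - 16*l^2 + 29*l + z*(l^2 - 11*l - 26) + 130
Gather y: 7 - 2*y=7 - 2*y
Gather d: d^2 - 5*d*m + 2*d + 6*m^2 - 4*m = d^2 + d*(2 - 5*m) + 6*m^2 - 4*m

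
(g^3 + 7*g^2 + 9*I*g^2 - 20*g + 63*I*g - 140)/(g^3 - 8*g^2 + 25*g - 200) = (g^2 + g*(7 + 4*I) + 28*I)/(g^2 - g*(8 + 5*I) + 40*I)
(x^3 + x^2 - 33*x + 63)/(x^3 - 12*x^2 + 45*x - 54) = (x + 7)/(x - 6)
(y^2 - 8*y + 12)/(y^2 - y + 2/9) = 9*(y^2 - 8*y + 12)/(9*y^2 - 9*y + 2)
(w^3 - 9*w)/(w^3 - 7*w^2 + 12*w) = (w + 3)/(w - 4)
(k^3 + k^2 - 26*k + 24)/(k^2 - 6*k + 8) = (k^2 + 5*k - 6)/(k - 2)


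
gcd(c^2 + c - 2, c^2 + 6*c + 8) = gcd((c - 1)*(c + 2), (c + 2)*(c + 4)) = c + 2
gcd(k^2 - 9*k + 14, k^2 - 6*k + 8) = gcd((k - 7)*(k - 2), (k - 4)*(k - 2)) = k - 2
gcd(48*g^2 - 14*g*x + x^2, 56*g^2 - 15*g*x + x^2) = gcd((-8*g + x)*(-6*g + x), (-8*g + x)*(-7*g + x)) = -8*g + x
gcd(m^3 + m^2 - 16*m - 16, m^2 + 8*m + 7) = m + 1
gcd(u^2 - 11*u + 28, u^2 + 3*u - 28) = u - 4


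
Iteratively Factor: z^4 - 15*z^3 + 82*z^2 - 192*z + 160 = (z - 2)*(z^3 - 13*z^2 + 56*z - 80) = (z - 4)*(z - 2)*(z^2 - 9*z + 20) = (z - 5)*(z - 4)*(z - 2)*(z - 4)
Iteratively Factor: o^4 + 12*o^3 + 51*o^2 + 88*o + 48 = (o + 3)*(o^3 + 9*o^2 + 24*o + 16) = (o + 3)*(o + 4)*(o^2 + 5*o + 4) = (o + 3)*(o + 4)^2*(o + 1)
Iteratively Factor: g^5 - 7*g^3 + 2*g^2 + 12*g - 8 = (g - 2)*(g^4 + 2*g^3 - 3*g^2 - 4*g + 4) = (g - 2)*(g + 2)*(g^3 - 3*g + 2) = (g - 2)*(g + 2)^2*(g^2 - 2*g + 1) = (g - 2)*(g - 1)*(g + 2)^2*(g - 1)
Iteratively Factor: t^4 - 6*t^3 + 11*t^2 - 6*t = (t)*(t^3 - 6*t^2 + 11*t - 6) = t*(t - 3)*(t^2 - 3*t + 2) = t*(t - 3)*(t - 1)*(t - 2)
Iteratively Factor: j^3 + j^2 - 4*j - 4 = (j + 1)*(j^2 - 4) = (j - 2)*(j + 1)*(j + 2)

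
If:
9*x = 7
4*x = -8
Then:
No Solution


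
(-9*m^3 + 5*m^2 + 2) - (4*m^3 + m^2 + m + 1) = -13*m^3 + 4*m^2 - m + 1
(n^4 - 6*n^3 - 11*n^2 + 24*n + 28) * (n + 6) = n^5 - 47*n^3 - 42*n^2 + 172*n + 168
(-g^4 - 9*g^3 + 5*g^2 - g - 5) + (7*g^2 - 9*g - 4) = -g^4 - 9*g^3 + 12*g^2 - 10*g - 9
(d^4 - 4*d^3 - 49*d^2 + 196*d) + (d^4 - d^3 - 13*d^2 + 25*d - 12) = 2*d^4 - 5*d^3 - 62*d^2 + 221*d - 12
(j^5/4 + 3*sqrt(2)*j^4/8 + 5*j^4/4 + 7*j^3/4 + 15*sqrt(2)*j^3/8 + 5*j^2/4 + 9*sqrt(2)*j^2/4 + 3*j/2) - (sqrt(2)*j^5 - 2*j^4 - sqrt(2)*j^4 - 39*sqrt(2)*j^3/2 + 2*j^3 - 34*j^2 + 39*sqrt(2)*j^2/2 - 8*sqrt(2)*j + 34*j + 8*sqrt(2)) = -sqrt(2)*j^5 + j^5/4 + 11*sqrt(2)*j^4/8 + 13*j^4/4 - j^3/4 + 171*sqrt(2)*j^3/8 - 69*sqrt(2)*j^2/4 + 141*j^2/4 - 65*j/2 + 8*sqrt(2)*j - 8*sqrt(2)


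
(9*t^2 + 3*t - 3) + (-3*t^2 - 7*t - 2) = 6*t^2 - 4*t - 5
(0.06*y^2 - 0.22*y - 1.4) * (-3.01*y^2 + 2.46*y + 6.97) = -0.1806*y^4 + 0.8098*y^3 + 4.091*y^2 - 4.9774*y - 9.758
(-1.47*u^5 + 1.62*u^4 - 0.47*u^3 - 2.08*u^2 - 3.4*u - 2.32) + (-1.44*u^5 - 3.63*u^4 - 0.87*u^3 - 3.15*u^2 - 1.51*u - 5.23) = -2.91*u^5 - 2.01*u^4 - 1.34*u^3 - 5.23*u^2 - 4.91*u - 7.55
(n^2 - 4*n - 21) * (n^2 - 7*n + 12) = n^4 - 11*n^3 + 19*n^2 + 99*n - 252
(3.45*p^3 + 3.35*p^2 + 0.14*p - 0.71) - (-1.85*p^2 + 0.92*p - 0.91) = 3.45*p^3 + 5.2*p^2 - 0.78*p + 0.2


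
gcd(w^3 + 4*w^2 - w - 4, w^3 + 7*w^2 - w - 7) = w^2 - 1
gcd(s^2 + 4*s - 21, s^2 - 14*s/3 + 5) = s - 3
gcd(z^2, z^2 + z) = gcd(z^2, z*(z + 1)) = z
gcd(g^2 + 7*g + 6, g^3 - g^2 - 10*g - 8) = g + 1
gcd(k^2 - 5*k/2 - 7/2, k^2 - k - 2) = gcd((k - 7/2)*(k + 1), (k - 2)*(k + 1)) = k + 1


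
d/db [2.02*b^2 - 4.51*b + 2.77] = 4.04*b - 4.51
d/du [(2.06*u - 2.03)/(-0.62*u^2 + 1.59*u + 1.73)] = (1.2772*u^2 - 2.5172*u + 6.7915)/(0.3844*u^4 - 1.9716*u^3 + 0.3829*u^2 + 5.5014*u + 2.9929)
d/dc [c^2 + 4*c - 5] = 2*c + 4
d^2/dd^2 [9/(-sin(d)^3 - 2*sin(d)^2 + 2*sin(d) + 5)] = 9*(9*sin(d)^6 + 22*sin(d)^5 + sin(d)^3 + 32*sin(d)^2 - 16*sin(d) - 28)/(sin(d)^3 + 2*sin(d)^2 - 2*sin(d) - 5)^3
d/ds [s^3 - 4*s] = 3*s^2 - 4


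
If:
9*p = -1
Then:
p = -1/9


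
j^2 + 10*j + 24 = (j + 4)*(j + 6)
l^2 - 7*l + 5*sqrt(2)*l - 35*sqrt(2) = (l - 7)*(l + 5*sqrt(2))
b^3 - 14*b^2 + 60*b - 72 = (b - 6)^2*(b - 2)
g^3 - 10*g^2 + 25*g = g*(g - 5)^2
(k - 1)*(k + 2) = k^2 + k - 2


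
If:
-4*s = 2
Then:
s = -1/2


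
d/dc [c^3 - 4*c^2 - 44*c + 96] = 3*c^2 - 8*c - 44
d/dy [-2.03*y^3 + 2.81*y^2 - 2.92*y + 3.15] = -6.09*y^2 + 5.62*y - 2.92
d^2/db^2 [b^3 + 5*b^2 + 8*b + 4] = 6*b + 10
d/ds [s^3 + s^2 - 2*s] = 3*s^2 + 2*s - 2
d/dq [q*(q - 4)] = 2*q - 4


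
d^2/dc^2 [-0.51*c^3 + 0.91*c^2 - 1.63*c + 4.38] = 1.82 - 3.06*c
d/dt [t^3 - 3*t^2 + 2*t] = 3*t^2 - 6*t + 2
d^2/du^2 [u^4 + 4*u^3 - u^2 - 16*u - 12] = 12*u^2 + 24*u - 2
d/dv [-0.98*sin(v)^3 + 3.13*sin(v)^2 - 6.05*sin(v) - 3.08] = (-2.94*sin(v)^2 + 6.26*sin(v) - 6.05)*cos(v)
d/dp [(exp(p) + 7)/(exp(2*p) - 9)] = (-2*(exp(p) + 7)*exp(p) + exp(2*p) - 9)*exp(p)/(exp(2*p) - 9)^2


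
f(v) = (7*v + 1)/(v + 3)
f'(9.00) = 0.14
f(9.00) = 5.33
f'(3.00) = 0.56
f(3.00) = 3.67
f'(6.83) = 0.21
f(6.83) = 4.97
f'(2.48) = 0.67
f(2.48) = 3.35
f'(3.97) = 0.41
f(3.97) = 4.13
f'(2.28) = 0.72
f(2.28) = 3.21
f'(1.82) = 0.86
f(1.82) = 2.85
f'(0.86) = 1.34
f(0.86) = 1.82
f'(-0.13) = 2.43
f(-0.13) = 0.03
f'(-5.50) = 3.20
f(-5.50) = 15.00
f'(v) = 7/(v + 3) - (7*v + 1)/(v + 3)^2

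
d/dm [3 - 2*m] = -2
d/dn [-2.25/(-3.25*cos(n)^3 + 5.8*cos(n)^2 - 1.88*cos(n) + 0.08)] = (21.9375*cos(n)^2 - 26.1*cos(n) + 4.23)*sin(n)/(3.25*cos(n)^3 - 5.8*cos(n)^2 + 1.88*cos(n) - 0.08)^2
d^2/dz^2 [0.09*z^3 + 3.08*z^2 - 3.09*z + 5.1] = 0.54*z + 6.16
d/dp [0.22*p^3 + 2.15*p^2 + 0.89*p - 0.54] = 0.66*p^2 + 4.3*p + 0.89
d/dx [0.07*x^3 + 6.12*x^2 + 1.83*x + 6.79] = 0.21*x^2 + 12.24*x + 1.83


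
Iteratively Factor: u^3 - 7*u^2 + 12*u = (u - 3)*(u^2 - 4*u) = (u - 4)*(u - 3)*(u)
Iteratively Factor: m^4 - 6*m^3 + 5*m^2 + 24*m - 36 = (m - 2)*(m^3 - 4*m^2 - 3*m + 18) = (m - 3)*(m - 2)*(m^2 - m - 6) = (m - 3)^2*(m - 2)*(m + 2)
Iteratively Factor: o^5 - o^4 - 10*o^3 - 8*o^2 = (o + 2)*(o^4 - 3*o^3 - 4*o^2) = o*(o + 2)*(o^3 - 3*o^2 - 4*o) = o^2*(o + 2)*(o^2 - 3*o - 4) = o^2*(o + 1)*(o + 2)*(o - 4)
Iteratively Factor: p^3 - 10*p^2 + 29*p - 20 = (p - 5)*(p^2 - 5*p + 4) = (p - 5)*(p - 1)*(p - 4)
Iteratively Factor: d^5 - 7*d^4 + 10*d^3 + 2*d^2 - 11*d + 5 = (d - 1)*(d^4 - 6*d^3 + 4*d^2 + 6*d - 5) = (d - 1)*(d + 1)*(d^3 - 7*d^2 + 11*d - 5) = (d - 1)^2*(d + 1)*(d^2 - 6*d + 5) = (d - 5)*(d - 1)^2*(d + 1)*(d - 1)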